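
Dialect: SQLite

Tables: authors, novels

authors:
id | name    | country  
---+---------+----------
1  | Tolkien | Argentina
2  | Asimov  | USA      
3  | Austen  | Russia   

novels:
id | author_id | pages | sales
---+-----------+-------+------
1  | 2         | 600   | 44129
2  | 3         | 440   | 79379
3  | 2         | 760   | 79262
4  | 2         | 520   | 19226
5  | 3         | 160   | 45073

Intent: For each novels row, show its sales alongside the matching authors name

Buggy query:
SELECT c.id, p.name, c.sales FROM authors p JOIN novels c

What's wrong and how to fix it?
Bug: Missing join condition: each novels row is matched to all authors rows instead of just its own

Fix: Specify the join condition linking the foreign key to the parent id

Corrected query:
SELECT c.id, p.name, c.sales FROM authors p JOIN novels c ON c.author_id = p.id

Result:
id | name   | sales
---+--------+------
1  | Asimov | 44129
2  | Austen | 79379
3  | Asimov | 79262
4  | Asimov | 19226
5  | Austen | 45073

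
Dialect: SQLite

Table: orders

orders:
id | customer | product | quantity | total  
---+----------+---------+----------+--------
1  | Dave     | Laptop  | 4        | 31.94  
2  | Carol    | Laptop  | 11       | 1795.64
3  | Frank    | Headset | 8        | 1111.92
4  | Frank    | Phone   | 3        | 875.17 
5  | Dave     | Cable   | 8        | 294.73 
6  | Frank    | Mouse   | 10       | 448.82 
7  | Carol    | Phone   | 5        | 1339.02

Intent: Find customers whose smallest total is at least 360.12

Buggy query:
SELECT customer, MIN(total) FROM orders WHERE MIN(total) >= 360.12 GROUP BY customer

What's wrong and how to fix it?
Bug: MIN() in WHERE is a misuse of aggregate

Fix: Replace WHERE with HAVING after the GROUP BY

Corrected query:
SELECT customer, MIN(total) FROM orders GROUP BY customer HAVING MIN(total) >= 360.12

Result:
customer | MIN(total)
---------+-----------
Carol    | 1339.02   
Frank    | 448.82    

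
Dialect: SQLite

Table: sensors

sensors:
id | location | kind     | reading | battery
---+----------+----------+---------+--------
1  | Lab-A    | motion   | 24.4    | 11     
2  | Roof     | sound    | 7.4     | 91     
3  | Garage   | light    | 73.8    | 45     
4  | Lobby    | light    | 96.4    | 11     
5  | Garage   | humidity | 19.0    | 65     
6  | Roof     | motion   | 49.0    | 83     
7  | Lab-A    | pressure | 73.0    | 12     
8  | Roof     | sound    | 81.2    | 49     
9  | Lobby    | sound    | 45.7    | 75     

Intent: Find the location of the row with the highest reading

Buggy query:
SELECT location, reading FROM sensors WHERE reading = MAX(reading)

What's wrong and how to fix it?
Bug: WHERE is evaluated per row; an aggregate over the whole table isn't defined there

Fix: Wrap MAX in a scalar subquery so WHERE compares against a single value

Corrected query:
SELECT location, reading FROM sensors WHERE reading = (SELECT MAX(reading) FROM sensors)

Result:
location | reading
---------+--------
Lobby    | 96.4   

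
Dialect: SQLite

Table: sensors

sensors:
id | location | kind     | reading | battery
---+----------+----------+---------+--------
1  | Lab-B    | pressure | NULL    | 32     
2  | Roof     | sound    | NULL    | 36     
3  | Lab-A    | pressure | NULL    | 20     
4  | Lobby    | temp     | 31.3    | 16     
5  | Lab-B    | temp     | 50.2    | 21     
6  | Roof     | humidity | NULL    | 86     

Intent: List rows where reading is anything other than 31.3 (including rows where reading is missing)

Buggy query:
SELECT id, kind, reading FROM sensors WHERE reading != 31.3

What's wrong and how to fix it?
Bug: Inequality against NULL is unknown, not true; rows with NULL are dropped

Fix: Add an explicit OR reading IS NULL to include the missing-value rows

Corrected query:
SELECT id, kind, reading FROM sensors WHERE reading != 31.3 OR reading IS NULL

Result:
id | kind     | reading
---+----------+--------
1  | pressure | NULL   
2  | sound    | NULL   
3  | pressure | NULL   
5  | temp     | 50.2   
6  | humidity | NULL   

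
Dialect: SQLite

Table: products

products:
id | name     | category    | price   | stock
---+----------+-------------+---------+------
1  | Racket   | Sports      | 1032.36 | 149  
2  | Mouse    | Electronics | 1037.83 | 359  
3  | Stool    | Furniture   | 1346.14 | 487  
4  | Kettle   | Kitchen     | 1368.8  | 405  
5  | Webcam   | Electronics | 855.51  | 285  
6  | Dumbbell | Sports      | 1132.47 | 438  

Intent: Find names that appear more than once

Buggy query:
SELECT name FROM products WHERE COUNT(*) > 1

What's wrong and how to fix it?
Bug: COUNT(*) is an aggregate and cannot be used in WHERE

Fix: Group first, then use HAVING for the count condition

Corrected query:
SELECT name FROM products GROUP BY name HAVING COUNT(*) > 1

Result:
(no rows)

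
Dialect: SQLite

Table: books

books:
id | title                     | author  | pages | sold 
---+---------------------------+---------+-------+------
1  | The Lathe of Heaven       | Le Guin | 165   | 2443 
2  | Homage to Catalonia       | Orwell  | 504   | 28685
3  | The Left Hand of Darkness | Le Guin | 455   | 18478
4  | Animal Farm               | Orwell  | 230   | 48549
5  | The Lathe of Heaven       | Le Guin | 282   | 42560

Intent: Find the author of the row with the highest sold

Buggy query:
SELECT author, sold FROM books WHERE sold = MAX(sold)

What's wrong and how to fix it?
Bug: MAX(sold) is an aggregate and cannot be used directly in WHERE

Fix: Use a subquery: WHERE sold = (SELECT MAX(sold) FROM books)

Corrected query:
SELECT author, sold FROM books WHERE sold = (SELECT MAX(sold) FROM books)

Result:
author | sold 
-------+------
Orwell | 48549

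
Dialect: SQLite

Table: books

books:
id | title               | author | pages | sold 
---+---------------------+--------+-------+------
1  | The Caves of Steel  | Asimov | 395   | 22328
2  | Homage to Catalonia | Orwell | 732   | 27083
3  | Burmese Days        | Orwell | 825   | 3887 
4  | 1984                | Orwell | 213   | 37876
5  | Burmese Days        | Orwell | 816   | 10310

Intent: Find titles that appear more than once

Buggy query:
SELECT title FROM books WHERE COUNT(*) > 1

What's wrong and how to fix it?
Bug: WHERE can't reference COUNT(*); aggregates are computed after WHERE

Fix: GROUP BY title, then filter groups with HAVING COUNT(*) > 1

Corrected query:
SELECT title FROM books GROUP BY title HAVING COUNT(*) > 1

Result:
title       
------------
Burmese Days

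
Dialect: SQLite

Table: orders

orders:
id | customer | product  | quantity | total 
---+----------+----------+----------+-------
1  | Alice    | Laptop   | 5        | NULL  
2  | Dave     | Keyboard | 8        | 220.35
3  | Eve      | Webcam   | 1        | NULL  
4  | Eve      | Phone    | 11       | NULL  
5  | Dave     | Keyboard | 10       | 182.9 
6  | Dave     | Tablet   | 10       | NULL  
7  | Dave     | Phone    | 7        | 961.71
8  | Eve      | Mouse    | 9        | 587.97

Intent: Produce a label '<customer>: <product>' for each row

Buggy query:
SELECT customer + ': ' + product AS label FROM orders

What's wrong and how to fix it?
Bug: SQLite uses || for string concatenation; + coerces text to numbers (yielding 0)

Fix: Replace + with || to concatenate text

Corrected query:
SELECT customer || ': ' || product AS label FROM orders

Result:
label         
--------------
Alice: Laptop 
Dave: Keyboard
Eve: Webcam   
Eve: Phone    
Dave: Keyboard
Dave: Tablet  
Dave: Phone   
Eve: Mouse    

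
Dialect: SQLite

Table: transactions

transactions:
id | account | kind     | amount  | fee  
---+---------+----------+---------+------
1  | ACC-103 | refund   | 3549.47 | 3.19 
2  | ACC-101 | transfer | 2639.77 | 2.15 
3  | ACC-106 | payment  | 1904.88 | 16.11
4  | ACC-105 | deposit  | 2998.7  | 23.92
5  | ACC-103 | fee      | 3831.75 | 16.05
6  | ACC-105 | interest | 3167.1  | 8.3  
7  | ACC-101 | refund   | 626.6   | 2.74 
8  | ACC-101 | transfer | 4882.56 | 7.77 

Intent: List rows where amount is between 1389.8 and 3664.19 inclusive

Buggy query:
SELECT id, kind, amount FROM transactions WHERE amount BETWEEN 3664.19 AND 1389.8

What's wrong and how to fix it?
Bug: The bounds are reversed; BETWEEN a AND b requires a <= b to match anything

Fix: Swap the bounds so the smaller value comes first

Corrected query:
SELECT id, kind, amount FROM transactions WHERE amount BETWEEN 1389.8 AND 3664.19

Result:
id | kind     | amount 
---+----------+--------
1  | refund   | 3549.47
2  | transfer | 2639.77
3  | payment  | 1904.88
4  | deposit  | 2998.7 
6  | interest | 3167.1 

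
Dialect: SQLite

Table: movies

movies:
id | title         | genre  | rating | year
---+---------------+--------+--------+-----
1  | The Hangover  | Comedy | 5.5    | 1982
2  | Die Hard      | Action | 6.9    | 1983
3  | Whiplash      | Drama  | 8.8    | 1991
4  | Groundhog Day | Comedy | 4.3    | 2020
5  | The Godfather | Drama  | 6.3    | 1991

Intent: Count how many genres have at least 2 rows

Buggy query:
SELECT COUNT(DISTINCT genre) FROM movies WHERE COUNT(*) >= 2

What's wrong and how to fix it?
Bug: WHERE filters individual rows, not groups, so a group-level COUNT is invalid there

Fix: Group first with HAVING COUNT(*) >= 2, then COUNT the resulting groups

Corrected query:
SELECT COUNT(*) FROM (SELECT genre FROM movies GROUP BY genre HAVING COUNT(*) >= 2)

Result:
COUNT(*)
--------
2       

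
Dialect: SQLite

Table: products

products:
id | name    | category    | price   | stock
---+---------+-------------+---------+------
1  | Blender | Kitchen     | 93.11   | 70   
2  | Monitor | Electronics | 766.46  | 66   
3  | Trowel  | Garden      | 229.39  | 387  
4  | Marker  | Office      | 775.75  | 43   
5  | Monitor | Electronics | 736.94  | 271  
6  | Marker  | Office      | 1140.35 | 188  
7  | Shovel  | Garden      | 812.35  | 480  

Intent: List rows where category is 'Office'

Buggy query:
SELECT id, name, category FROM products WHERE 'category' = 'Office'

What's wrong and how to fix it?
Bug: 'category' in single quotes is a string literal, not the column; the comparison is literal-vs-literal and never true

Fix: Remove the quotes around the column name (or use double quotes for an identifier)

Corrected query:
SELECT id, name, category FROM products WHERE category = 'Office'

Result:
id | name   | category
---+--------+---------
4  | Marker | Office  
6  | Marker | Office  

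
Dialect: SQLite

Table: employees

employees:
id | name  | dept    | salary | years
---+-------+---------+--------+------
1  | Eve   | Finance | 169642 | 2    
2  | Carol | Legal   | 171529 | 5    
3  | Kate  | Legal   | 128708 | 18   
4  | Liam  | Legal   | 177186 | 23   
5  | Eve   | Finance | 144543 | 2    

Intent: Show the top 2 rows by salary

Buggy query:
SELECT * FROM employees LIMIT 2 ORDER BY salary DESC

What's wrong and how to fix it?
Bug: LIMIT must come after ORDER BY

Fix: Swap the clauses: ORDER BY first, then LIMIT

Corrected query:
SELECT * FROM employees ORDER BY salary DESC LIMIT 2

Result:
id | name  | dept  | salary | years
---+-------+-------+--------+------
4  | Liam  | Legal | 177186 | 23   
2  | Carol | Legal | 171529 | 5    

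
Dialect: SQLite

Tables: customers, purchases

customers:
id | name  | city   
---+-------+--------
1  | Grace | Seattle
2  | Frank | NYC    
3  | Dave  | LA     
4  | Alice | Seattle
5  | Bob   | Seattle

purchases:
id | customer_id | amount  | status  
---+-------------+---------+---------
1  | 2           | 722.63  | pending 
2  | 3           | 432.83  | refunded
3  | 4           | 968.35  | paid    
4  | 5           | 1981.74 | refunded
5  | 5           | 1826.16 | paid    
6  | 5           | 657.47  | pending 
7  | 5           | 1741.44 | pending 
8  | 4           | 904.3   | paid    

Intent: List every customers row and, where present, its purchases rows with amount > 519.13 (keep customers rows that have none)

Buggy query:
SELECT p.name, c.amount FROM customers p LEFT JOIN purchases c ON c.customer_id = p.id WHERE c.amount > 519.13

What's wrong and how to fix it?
Bug: A WHERE condition on the right-hand table after LEFT JOIN drops unmatched parents

Fix: Move the right-table condition into the ON clause so unmatched parents are kept

Corrected query:
SELECT p.name, c.amount FROM customers p LEFT JOIN purchases c ON c.customer_id = p.id AND c.amount > 519.13

Result:
name  | amount 
------+--------
Grace | NULL   
Frank | 722.63 
Dave  | NULL   
Alice | 904.3  
Alice | 968.35 
Bob   | 657.47 
Bob   | 1741.44
Bob   | 1826.16
Bob   | 1981.74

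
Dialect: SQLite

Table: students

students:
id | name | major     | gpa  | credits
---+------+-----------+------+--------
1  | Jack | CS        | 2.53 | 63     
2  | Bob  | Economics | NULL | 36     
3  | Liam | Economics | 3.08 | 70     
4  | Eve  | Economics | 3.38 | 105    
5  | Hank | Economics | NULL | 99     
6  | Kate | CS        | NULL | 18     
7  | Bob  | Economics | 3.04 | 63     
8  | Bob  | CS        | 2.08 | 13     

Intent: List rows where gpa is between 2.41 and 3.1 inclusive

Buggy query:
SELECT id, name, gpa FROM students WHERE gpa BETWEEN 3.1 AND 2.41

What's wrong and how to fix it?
Bug: The bounds are reversed; BETWEEN a AND b requires a <= b to match anything

Fix: Swap the bounds so the smaller value comes first

Corrected query:
SELECT id, name, gpa FROM students WHERE gpa BETWEEN 2.41 AND 3.1

Result:
id | name | gpa 
---+------+-----
1  | Jack | 2.53
3  | Liam | 3.08
7  | Bob  | 3.04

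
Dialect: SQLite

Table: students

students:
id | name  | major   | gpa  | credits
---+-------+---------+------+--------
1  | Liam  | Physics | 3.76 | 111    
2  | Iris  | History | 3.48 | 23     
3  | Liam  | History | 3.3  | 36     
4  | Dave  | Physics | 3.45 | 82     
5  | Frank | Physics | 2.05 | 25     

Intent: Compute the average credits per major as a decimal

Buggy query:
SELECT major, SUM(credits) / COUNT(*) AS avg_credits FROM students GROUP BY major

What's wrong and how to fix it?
Bug: SUM(credits) and COUNT(*) are both integers; the division truncates the fractional part

Fix: Cast one side to REAL so the division keeps the fractional part

Corrected query:
SELECT major, SUM(credits) * 1.0 / COUNT(*) AS avg_credits FROM students GROUP BY major

Result:
major   | avg_credits
--------+------------
History | 29.5       
Physics | 72.666667  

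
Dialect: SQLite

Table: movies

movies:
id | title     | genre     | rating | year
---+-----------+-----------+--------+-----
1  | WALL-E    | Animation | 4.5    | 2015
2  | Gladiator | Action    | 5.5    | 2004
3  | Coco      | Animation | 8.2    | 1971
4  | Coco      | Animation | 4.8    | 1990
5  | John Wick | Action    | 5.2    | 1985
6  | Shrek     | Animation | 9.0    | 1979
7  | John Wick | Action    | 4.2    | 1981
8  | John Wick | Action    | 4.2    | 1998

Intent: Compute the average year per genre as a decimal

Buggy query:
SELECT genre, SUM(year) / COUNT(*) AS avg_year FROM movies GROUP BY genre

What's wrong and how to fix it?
Bug: Both operands are integers, so '/' performs integer division and truncates

Fix: Multiply by 1.0 (or CAST to REAL) to force floating-point division

Corrected query:
SELECT genre, SUM(year) * 1.0 / COUNT(*) AS avg_year FROM movies GROUP BY genre

Result:
genre     | avg_year
----------+---------
Action    | 1992    
Animation | 1988.75 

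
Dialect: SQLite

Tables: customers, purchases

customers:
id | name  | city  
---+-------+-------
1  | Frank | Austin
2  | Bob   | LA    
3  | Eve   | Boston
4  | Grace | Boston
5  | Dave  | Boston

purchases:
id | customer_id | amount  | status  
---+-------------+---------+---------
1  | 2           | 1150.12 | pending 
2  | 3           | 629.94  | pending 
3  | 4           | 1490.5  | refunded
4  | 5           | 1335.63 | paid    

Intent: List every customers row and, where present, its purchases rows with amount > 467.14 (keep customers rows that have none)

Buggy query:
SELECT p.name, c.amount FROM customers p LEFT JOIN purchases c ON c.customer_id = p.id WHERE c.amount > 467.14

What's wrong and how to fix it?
Bug: Filtering c.amount in WHERE discards the NULL rows produced by LEFT JOIN, turning it into an inner join

Fix: Put 'c.amount > 467.14' in the JOIN's ON clause instead of WHERE

Corrected query:
SELECT p.name, c.amount FROM customers p LEFT JOIN purchases c ON c.customer_id = p.id AND c.amount > 467.14

Result:
name  | amount 
------+--------
Frank | NULL   
Bob   | 1150.12
Eve   | 629.94 
Grace | 1490.5 
Dave  | 1335.63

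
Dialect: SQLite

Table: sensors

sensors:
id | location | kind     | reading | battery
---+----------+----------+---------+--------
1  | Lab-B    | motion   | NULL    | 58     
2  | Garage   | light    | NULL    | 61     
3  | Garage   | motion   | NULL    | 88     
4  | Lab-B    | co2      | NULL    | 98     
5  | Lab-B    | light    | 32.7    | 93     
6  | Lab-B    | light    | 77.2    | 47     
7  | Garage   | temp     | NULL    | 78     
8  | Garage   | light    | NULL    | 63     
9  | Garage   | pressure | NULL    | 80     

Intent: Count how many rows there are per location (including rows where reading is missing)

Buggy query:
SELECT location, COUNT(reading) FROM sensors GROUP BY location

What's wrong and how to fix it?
Bug: COUNT(reading) skips NULLs, so groups with missing reading are undercounted

Fix: Use COUNT(*) to count all rows regardless of NULL

Corrected query:
SELECT location, COUNT(*) FROM sensors GROUP BY location

Result:
location | COUNT(*)
---------+---------
Garage   | 5       
Lab-B    | 4       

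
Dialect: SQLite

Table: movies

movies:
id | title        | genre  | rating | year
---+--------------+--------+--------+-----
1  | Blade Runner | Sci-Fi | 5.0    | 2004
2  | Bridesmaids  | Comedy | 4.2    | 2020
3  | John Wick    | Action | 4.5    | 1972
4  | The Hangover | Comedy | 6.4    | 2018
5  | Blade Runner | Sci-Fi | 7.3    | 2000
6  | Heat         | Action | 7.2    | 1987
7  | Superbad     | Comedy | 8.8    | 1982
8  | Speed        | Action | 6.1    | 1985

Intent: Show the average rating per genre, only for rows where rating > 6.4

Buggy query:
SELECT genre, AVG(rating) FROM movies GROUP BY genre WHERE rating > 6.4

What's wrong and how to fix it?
Bug: WHERE cannot follow GROUP BY

Fix: Place WHERE between FROM and GROUP BY

Corrected query:
SELECT genre, AVG(rating) FROM movies WHERE rating > 6.4 GROUP BY genre

Result:
genre  | AVG(rating)
-------+------------
Action | 7.2        
Comedy | 8.8        
Sci-Fi | 7.3        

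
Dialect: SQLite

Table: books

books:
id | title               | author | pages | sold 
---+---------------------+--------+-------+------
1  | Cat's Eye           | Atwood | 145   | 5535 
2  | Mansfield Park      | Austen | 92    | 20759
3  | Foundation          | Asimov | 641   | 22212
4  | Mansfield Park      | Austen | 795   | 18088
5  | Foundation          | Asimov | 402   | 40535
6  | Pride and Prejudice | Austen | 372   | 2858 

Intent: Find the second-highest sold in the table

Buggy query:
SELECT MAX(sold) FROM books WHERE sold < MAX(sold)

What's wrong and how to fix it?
Bug: The inner MAX is an aggregate inside WHERE, which is not allowed

Fix: Compute the overall MAX in a subquery, then take MAX of rows below it

Corrected query:
SELECT MAX(sold) FROM books WHERE sold < (SELECT MAX(sold) FROM books)

Result:
MAX(sold)
---------
22212    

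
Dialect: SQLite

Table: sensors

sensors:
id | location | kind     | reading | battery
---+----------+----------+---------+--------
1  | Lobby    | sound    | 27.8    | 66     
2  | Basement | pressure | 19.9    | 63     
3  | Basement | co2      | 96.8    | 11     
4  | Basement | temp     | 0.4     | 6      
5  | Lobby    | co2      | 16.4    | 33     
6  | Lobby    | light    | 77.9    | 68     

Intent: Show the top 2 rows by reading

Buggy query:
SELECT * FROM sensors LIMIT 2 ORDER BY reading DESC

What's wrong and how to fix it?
Bug: ORDER BY cannot follow LIMIT; LIMIT is the final clause

Fix: Sort with ORDER BY, then apply LIMIT

Corrected query:
SELECT * FROM sensors ORDER BY reading DESC LIMIT 2

Result:
id | location | kind  | reading | battery
---+----------+-------+---------+--------
3  | Basement | co2   | 96.8    | 11     
6  | Lobby    | light | 77.9    | 68     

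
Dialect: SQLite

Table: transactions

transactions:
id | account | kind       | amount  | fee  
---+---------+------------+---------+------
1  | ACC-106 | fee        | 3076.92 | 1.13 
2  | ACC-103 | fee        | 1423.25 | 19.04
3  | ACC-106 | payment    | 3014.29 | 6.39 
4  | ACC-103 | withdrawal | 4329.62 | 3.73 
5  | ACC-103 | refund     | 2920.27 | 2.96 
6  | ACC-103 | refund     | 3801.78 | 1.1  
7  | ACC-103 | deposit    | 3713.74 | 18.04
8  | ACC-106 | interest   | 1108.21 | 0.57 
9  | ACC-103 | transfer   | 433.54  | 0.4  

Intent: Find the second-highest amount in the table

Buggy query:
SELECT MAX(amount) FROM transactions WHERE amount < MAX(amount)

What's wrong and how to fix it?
Bug: MAX(amount) on the right of the comparison is an aggregate-in-WHERE error

Fix: Put the inner MAX in a scalar subquery

Corrected query:
SELECT MAX(amount) FROM transactions WHERE amount < (SELECT MAX(amount) FROM transactions)

Result:
MAX(amount)
-----------
3801.78    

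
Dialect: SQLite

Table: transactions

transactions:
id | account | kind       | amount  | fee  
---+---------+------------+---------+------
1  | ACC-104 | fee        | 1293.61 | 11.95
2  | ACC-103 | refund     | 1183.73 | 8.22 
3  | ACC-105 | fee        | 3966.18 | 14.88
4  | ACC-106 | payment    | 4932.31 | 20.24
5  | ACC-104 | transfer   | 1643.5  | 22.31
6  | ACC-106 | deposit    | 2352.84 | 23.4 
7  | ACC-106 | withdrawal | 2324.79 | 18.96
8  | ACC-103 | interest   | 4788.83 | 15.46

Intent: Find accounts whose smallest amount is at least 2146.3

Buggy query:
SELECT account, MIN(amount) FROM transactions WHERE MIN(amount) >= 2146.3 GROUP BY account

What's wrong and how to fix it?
Bug: MIN() in WHERE is a misuse of aggregate

Fix: Use HAVING for the per-group MIN condition

Corrected query:
SELECT account, MIN(amount) FROM transactions GROUP BY account HAVING MIN(amount) >= 2146.3

Result:
account | MIN(amount)
--------+------------
ACC-105 | 3966.18    
ACC-106 | 2324.79    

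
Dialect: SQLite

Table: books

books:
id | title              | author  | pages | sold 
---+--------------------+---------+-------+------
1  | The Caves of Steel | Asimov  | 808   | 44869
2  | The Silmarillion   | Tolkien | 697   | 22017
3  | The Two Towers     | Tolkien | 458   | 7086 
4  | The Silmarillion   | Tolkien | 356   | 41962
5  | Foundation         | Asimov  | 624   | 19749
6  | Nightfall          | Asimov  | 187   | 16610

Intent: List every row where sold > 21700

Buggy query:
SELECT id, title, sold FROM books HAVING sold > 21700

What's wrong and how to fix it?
Bug: This is a non-aggregate query (no GROUP BY, no aggregates), so in SQLite the HAVING clause is invalid here; a row-level condition belongs in WHERE

Fix: Use WHERE for row-level filtering

Corrected query:
SELECT id, title, sold FROM books WHERE sold > 21700

Result:
id | title              | sold 
---+--------------------+------
1  | The Caves of Steel | 44869
2  | The Silmarillion   | 22017
4  | The Silmarillion   | 41962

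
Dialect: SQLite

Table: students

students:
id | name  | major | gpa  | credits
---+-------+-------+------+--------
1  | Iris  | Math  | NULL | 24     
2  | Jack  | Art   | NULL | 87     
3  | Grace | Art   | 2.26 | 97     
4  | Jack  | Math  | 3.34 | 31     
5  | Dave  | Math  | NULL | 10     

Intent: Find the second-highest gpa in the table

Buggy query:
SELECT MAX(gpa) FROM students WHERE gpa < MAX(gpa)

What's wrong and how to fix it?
Bug: MAX(gpa) on the right of the comparison is an aggregate-in-WHERE error

Fix: Compute the overall MAX in a subquery, then take MAX of rows below it

Corrected query:
SELECT MAX(gpa) FROM students WHERE gpa < (SELECT MAX(gpa) FROM students)

Result:
MAX(gpa)
--------
2.26    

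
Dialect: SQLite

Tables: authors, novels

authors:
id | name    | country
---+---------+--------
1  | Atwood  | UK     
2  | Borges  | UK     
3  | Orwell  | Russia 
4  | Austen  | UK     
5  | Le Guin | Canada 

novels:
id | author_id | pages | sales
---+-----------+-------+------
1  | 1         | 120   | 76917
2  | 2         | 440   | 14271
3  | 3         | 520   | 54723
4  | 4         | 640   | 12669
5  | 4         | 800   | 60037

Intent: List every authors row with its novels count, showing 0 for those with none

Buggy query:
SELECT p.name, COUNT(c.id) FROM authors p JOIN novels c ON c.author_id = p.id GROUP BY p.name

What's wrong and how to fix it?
Bug: INNER JOIN drops authors rows that have no matching novels rows

Fix: Use LEFT JOIN so parents without children still appear (COUNT(c.id) gives 0)

Corrected query:
SELECT p.name, COUNT(c.id) FROM authors p LEFT JOIN novels c ON c.author_id = p.id GROUP BY p.name

Result:
name    | COUNT(c.id)
--------+------------
Atwood  | 1          
Austen  | 2          
Borges  | 1          
Le Guin | 0          
Orwell  | 1          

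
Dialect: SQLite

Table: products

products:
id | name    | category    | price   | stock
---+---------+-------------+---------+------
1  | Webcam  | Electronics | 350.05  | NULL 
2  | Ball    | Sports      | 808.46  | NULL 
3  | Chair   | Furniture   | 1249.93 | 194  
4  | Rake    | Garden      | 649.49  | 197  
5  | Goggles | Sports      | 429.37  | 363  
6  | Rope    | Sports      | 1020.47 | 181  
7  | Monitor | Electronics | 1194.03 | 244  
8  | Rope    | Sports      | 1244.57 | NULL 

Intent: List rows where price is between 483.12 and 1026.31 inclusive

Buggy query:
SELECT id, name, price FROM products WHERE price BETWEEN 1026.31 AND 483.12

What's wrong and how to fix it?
Bug: The bounds are reversed; BETWEEN a AND b requires a <= b to match anything

Fix: Swap the bounds so the smaller value comes first

Corrected query:
SELECT id, name, price FROM products WHERE price BETWEEN 483.12 AND 1026.31

Result:
id | name | price  
---+------+--------
2  | Ball | 808.46 
4  | Rake | 649.49 
6  | Rope | 1020.47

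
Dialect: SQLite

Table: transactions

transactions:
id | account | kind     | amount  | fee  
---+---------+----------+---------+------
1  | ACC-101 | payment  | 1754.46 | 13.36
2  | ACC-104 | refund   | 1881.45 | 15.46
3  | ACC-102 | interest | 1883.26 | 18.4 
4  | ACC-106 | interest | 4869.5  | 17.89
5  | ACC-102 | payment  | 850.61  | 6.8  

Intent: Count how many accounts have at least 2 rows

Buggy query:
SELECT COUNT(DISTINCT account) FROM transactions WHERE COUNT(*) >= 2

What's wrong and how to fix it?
Bug: WHERE filters individual rows, not groups, so a group-level COUNT is invalid there

Fix: Use a subquery that GROUPs and filters with HAVING, then count its rows

Corrected query:
SELECT COUNT(*) FROM (SELECT account FROM transactions GROUP BY account HAVING COUNT(*) >= 2)

Result:
COUNT(*)
--------
1       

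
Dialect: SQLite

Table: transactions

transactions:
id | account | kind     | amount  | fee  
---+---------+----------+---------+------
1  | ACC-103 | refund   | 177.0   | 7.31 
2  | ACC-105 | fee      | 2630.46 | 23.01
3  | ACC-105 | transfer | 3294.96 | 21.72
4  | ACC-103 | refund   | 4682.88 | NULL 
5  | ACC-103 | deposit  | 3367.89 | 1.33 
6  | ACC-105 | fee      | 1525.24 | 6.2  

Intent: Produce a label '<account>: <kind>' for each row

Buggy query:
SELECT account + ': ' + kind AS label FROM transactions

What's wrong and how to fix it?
Bug: SQLite uses || for string concatenation; + coerces text to numbers (yielding 0)

Fix: Use the || operator for string concatenation

Corrected query:
SELECT account || ': ' || kind AS label FROM transactions

Result:
label            
-----------------
ACC-103: refund  
ACC-105: fee     
ACC-105: transfer
ACC-103: refund  
ACC-103: deposit 
ACC-105: fee     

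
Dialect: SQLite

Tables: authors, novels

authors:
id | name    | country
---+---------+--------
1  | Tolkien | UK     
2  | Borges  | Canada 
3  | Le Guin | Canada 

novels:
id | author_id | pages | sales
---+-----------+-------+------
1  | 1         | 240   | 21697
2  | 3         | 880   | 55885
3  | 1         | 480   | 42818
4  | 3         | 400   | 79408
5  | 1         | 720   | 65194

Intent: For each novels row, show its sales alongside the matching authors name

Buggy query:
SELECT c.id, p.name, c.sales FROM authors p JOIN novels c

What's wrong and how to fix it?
Bug: JOIN with no ON clause produces a cartesian product; every novels row pairs with every authors row

Fix: Specify the join condition linking the foreign key to the parent id

Corrected query:
SELECT c.id, p.name, c.sales FROM authors p JOIN novels c ON c.author_id = p.id

Result:
id | name    | sales
---+---------+------
1  | Tolkien | 21697
2  | Le Guin | 55885
3  | Tolkien | 42818
4  | Le Guin | 79408
5  | Tolkien | 65194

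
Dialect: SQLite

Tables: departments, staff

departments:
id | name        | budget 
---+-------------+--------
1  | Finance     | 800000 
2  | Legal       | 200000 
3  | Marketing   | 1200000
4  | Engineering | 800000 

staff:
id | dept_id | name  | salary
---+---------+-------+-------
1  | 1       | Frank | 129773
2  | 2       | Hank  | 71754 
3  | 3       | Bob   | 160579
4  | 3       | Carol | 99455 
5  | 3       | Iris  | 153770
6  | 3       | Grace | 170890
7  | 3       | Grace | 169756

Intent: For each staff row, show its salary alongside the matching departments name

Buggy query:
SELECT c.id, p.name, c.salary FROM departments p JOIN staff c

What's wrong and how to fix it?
Bug: JOIN with no ON clause produces a cartesian product; every staff row pairs with every departments row

Fix: Specify the join condition linking the foreign key to the parent id

Corrected query:
SELECT c.id, p.name, c.salary FROM departments p JOIN staff c ON c.dept_id = p.id

Result:
id | name      | salary
---+-----------+-------
1  | Finance   | 129773
2  | Legal     | 71754 
3  | Marketing | 160579
4  | Marketing | 99455 
5  | Marketing | 153770
6  | Marketing | 170890
7  | Marketing | 169756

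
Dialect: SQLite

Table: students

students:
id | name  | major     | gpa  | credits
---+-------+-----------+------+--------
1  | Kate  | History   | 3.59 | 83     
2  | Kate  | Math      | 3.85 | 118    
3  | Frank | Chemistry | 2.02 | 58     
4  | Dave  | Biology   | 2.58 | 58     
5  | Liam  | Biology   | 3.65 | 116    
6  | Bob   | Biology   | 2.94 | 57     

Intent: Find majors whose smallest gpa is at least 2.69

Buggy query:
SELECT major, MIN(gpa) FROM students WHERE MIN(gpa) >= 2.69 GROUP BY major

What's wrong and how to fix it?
Bug: MIN() in WHERE is a misuse of aggregate

Fix: Replace WHERE with HAVING after the GROUP BY

Corrected query:
SELECT major, MIN(gpa) FROM students GROUP BY major HAVING MIN(gpa) >= 2.69

Result:
major   | MIN(gpa)
--------+---------
History | 3.59    
Math    | 3.85    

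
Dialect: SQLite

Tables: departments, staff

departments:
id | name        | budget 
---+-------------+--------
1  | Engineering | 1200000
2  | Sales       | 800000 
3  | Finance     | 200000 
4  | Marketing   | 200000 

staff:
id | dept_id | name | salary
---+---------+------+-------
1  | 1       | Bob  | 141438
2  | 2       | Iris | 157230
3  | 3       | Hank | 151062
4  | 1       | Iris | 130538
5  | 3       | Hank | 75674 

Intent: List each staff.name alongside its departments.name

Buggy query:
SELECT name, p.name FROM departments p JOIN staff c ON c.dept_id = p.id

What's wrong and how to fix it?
Bug: Both tables have a 'name' column; the unqualified reference is ambiguous

Fix: Qualify the column with its table alias (c.name)

Corrected query:
SELECT c.name, p.name FROM departments p JOIN staff c ON c.dept_id = p.id

Result:
name | name       
-----+------------
Bob  | Engineering
Iris | Sales      
Hank | Finance    
Iris | Engineering
Hank | Finance    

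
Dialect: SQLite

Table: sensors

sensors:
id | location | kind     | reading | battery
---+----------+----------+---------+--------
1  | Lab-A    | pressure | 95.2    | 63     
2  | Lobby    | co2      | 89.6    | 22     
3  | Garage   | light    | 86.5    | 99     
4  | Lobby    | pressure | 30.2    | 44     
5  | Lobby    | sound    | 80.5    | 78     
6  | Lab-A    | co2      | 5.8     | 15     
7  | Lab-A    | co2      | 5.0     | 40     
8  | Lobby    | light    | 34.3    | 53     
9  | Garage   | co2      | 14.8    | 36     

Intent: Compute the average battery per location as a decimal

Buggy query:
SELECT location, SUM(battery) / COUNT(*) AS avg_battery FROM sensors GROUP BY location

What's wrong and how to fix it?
Bug: Both operands are integers, so '/' performs integer division and truncates

Fix: Multiply by 1.0 (or CAST to REAL) to force floating-point division

Corrected query:
SELECT location, SUM(battery) * 1.0 / COUNT(*) AS avg_battery FROM sensors GROUP BY location

Result:
location | avg_battery
---------+------------
Garage   | 67.5       
Lab-A    | 39.333333  
Lobby    | 49.25      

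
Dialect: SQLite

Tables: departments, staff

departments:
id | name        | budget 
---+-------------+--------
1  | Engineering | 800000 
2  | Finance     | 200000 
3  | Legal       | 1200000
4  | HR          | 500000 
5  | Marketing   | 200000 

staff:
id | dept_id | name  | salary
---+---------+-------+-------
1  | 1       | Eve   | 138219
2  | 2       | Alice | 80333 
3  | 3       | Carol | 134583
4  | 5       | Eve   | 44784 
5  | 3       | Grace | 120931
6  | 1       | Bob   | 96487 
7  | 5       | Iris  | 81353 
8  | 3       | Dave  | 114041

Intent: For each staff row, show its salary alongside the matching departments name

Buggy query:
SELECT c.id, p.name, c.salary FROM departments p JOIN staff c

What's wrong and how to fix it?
Bug: JOIN with no ON clause produces a cartesian product; every staff row pairs with every departments row

Fix: Add ON c.dept_id = p.id to the JOIN

Corrected query:
SELECT c.id, p.name, c.salary FROM departments p JOIN staff c ON c.dept_id = p.id

Result:
id | name        | salary
---+-------------+-------
1  | Engineering | 138219
2  | Finance     | 80333 
3  | Legal       | 134583
4  | Marketing   | 44784 
5  | Legal       | 120931
6  | Engineering | 96487 
7  | Marketing   | 81353 
8  | Legal       | 114041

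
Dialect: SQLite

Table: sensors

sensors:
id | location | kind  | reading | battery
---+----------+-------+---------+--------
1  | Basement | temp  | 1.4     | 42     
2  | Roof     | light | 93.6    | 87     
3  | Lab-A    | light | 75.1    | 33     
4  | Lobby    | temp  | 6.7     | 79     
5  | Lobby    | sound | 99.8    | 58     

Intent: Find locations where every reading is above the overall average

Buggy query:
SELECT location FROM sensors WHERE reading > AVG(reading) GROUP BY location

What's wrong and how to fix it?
Bug: AVG() is an aggregate; it can't sit directly in WHERE

Fix: Use a subquery for AVG and a HAVING MIN(...) filter so the condition holds for every row in the group

Corrected query:
SELECT location FROM sensors GROUP BY location HAVING MIN(reading) > (SELECT AVG(reading) FROM sensors)

Result:
location
--------
Lab-A   
Roof    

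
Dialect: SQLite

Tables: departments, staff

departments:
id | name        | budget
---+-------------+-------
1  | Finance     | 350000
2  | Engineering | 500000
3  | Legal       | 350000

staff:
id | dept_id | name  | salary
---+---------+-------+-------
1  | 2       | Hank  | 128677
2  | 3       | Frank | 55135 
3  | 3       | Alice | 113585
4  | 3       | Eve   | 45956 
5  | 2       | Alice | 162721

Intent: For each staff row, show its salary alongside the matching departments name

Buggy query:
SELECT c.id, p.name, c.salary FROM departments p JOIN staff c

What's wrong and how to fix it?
Bug: Missing join condition: each staff row is matched to all departments rows instead of just its own

Fix: Add ON c.dept_id = p.id to the JOIN

Corrected query:
SELECT c.id, p.name, c.salary FROM departments p JOIN staff c ON c.dept_id = p.id

Result:
id | name        | salary
---+-------------+-------
1  | Engineering | 128677
2  | Legal       | 55135 
3  | Legal       | 113585
4  | Legal       | 45956 
5  | Engineering | 162721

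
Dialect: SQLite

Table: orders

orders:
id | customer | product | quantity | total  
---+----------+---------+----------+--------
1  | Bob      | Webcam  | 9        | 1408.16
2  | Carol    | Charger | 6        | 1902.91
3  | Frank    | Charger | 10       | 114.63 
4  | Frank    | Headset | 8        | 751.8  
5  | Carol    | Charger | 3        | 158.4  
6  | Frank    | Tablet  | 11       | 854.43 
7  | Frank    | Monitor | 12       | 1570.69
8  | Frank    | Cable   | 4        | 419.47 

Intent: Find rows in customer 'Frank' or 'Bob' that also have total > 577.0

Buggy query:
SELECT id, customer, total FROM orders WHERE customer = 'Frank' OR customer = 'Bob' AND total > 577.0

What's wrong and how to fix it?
Bug: Without parentheses, AND is evaluated before OR, so the total filter only applies to the 'Bob' branch

Fix: Add parentheses around the OR so the AND applies to both alternatives

Corrected query:
SELECT id, customer, total FROM orders WHERE (customer = 'Frank' OR customer = 'Bob') AND total > 577.0

Result:
id | customer | total  
---+----------+--------
1  | Bob      | 1408.16
4  | Frank    | 751.8  
6  | Frank    | 854.43 
7  | Frank    | 1570.69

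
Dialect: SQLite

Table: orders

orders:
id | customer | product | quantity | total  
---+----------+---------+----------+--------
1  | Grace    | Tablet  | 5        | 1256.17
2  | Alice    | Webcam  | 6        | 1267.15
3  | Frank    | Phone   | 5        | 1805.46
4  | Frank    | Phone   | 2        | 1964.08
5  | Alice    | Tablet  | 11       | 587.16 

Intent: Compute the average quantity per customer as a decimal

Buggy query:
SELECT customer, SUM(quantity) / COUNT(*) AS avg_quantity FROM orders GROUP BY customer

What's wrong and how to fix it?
Bug: SUM(quantity) and COUNT(*) are both integers; the division truncates the fractional part

Fix: Multiply by 1.0 (or CAST to REAL) to force floating-point division

Corrected query:
SELECT customer, SUM(quantity) * 1.0 / COUNT(*) AS avg_quantity FROM orders GROUP BY customer

Result:
customer | avg_quantity
---------+-------------
Alice    | 8.5         
Frank    | 3.5         
Grace    | 5           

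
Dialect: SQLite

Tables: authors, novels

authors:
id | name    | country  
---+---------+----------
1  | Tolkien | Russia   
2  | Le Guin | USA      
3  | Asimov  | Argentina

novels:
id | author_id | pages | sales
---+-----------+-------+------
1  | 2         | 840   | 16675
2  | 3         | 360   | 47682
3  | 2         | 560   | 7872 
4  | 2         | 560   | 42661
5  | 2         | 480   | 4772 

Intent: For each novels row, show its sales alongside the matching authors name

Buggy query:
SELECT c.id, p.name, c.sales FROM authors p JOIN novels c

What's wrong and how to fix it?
Bug: JOIN with no ON clause produces a cartesian product; every novels row pairs with every authors row

Fix: Specify the join condition linking the foreign key to the parent id

Corrected query:
SELECT c.id, p.name, c.sales FROM authors p JOIN novels c ON c.author_id = p.id

Result:
id | name    | sales
---+---------+------
1  | Le Guin | 16675
2  | Asimov  | 47682
3  | Le Guin | 7872 
4  | Le Guin | 42661
5  | Le Guin | 4772 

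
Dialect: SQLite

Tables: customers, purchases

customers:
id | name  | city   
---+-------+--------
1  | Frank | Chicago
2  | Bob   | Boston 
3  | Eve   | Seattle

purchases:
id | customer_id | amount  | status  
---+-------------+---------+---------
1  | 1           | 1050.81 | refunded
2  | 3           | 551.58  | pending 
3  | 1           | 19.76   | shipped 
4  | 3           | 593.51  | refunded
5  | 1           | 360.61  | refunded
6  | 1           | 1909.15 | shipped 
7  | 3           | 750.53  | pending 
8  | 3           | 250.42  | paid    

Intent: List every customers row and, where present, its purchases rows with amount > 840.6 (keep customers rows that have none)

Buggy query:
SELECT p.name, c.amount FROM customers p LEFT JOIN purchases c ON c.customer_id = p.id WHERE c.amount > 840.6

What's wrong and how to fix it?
Bug: A WHERE condition on the right-hand table after LEFT JOIN drops unmatched parents

Fix: Move the right-table condition into the ON clause so unmatched parents are kept

Corrected query:
SELECT p.name, c.amount FROM customers p LEFT JOIN purchases c ON c.customer_id = p.id AND c.amount > 840.6

Result:
name  | amount 
------+--------
Frank | 1050.81
Frank | 1909.15
Bob   | NULL   
Eve   | NULL   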